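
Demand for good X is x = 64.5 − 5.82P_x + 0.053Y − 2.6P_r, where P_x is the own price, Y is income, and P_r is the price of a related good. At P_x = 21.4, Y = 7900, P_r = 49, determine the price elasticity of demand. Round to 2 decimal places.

-0.54

Evaluating quantity at (P_x, Y, P_r) gives x = 64.5 − 5.82(21.4) + 0.053(7900) − 2.6(49) = 64.5 − 124.548 + 418.7 − 127.4 = 231.252.
∂x/∂P_x = −5.82, so E_p = (−5.82)·(21.4/231.252) ≈ -0.54.
|E_p| < 1: demand is inelastic.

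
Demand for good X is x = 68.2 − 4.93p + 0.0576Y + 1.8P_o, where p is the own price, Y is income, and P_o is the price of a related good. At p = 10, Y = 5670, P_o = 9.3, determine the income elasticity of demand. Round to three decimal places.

At the given point, x = 68.2 − 4.93(10) + 0.0576(5670) + 1.8(9.3) = 68.2 − 49.3 + 326.592 + 16.74 = 362.232.
∂x/∂Y = +0.0576, so E_I = 0.0576·(5670/362.232) ≈ 0.902.
E_I ∈ (0,1): normal good (necessity).

0.902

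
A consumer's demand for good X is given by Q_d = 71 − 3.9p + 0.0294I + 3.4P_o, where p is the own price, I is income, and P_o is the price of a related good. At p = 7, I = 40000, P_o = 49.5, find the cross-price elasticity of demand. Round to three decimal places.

0.121

Evaluating quantity at (p, I, P_o) gives Q_d = 71 − 3.9(7) + 0.0294(40000) + 3.4(49.5) = 71 − 27.3 + 1176 + 168.3 = 1388.
∂Q_d/∂P_o = +3.4, so E_xy = 3.4·(49.5/1388) ≈ 0.121.
E_xy > 0: the goods are substitutes.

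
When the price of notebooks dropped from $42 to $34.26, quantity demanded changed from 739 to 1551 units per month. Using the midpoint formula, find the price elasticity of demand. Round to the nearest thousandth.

%Δq = (1551 − 739)/[(739 + 1551)/2] = 812/1145 ≈ 0.7092.
%Δp = (34.26 − 42)/[(42 + 34.26)/2] = -7.74/38.13 ≈ -0.2030.
Arc elasticity E = %Δq/%Δp ≈ 0.7092/-0.2030 ≈ -3.494.
|E| > 1: demand is elastic over this range.

-3.494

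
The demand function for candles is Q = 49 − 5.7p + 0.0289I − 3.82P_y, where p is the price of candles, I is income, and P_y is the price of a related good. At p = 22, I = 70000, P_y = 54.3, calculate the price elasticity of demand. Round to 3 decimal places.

-0.072

First evaluate Q: 49 − 5.7(22) + 0.0289(70000) − 3.82(54.3) = 49 − 125.4 + 2023 − 207.426 = 1739.174.
∂Q/∂p = −5.7, so E_p = (−5.7)·(22/1739.174) ≈ -0.072.
|E_p| < 1: demand is inelastic.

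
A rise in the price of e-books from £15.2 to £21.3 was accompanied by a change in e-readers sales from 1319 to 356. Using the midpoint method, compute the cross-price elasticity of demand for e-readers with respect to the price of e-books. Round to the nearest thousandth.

%ΔQ_x = (356 − 1319)/[(1319+356)/2] = -963/837.5 ≈ -1.1499.
%ΔP_y = (21.3 − 15.2)/[(15.2+21.3)/2] ≈ 0.3342.
E_xy = -1.1499/0.3342 ≈ -3.440.
E_xy < 0, so e-readers and e-books are complements.

-3.440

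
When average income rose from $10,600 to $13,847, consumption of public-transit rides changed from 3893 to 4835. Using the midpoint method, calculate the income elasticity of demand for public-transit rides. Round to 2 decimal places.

%ΔQ = (4835 − 3893)/[(3893+4835)/2] = 942/4364 ≈ 0.2159.
%ΔM = (13,847 − 10,600)/[(10,600+13,847)/2] = 3247/12223.5 ≈ 0.2656.
E_I = %ΔQ/%ΔM ≈ 0.81.
E_I ∈ (0,1): normal good (necessity).

0.81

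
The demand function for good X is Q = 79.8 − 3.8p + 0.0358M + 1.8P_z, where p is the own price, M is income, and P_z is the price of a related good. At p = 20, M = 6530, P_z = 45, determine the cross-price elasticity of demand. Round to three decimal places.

First evaluate Q: 79.8 − 3.8(20) + 0.0358(6530) + 1.8(45) = 79.8 − 76 + 233.774 + 81 = 318.574.
∂Q/∂P_z = +1.8, so E_xy = 1.8·(45/318.574) ≈ 0.254.
E_xy > 0: the goods are substitutes.

0.254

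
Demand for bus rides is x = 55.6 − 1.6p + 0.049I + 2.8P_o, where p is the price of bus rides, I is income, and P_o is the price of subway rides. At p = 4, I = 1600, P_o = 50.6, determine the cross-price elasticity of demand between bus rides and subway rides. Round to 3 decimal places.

First evaluate x: 55.6 − 1.6(4) + 0.049(1600) + 2.8(50.6) = 55.6 − 6.4 + 78.4 + 141.68 = 269.28.
∂x/∂P_o = +2.8, so E_xy = 2.8·(50.6/269.28) ≈ 0.526.
E_xy > 0: the goods are substitutes.

0.526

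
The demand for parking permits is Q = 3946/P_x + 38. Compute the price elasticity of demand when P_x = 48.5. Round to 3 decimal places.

At P_x = 48.5, Q = 119.3608.
dQ/dP_x = −3946/P_x² = −1.6775.
Point elasticity E = (dQ/dP_x)·(P_x/Q) = -1.6775 × 48.5/119.3608 ≈ -0.682.
|E| < 1, so demand is inelastic at this price.

-0.682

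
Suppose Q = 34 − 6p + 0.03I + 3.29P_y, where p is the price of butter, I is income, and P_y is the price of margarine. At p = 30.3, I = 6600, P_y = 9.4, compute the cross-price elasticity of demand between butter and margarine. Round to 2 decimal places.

0.38

Evaluating quantity at (p, I, P_y) gives Q = 34 − 6(30.3) + 0.03(6600) + 3.29(9.4) = 34 − 181.8 + 198 + 30.926 = 81.126.
∂Q/∂P_y = +3.29, so E_xy = 3.29·(9.4/81.126) ≈ 0.38.
E_xy > 0: the goods are substitutes.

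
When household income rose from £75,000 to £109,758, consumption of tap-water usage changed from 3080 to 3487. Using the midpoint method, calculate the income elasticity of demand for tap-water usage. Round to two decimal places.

%ΔQ = (3487 − 3080)/[(3080+3487)/2] = 407/3283.5 ≈ 0.1240.
%ΔI = (109,758 − 75,000)/[(75,000+109,758)/2] = 34758/92379 ≈ 0.3763.
E_I = %ΔQ/%ΔI ≈ 0.33.
E_I ∈ (0,1): normal good (necessity).

0.33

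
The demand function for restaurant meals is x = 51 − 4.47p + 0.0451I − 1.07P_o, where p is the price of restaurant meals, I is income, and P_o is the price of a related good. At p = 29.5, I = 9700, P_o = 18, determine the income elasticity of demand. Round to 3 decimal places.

1.297

At the given point, x = 51 − 4.47(29.5) + 0.0451(9700) − 1.07(18) = 51 − 131.865 + 437.47 − 19.26 = 337.345.
∂x/∂I = +0.0451, so E_I = 0.0451·(9700/337.345) ≈ 1.297.
E_I > 1: normal good (luxury).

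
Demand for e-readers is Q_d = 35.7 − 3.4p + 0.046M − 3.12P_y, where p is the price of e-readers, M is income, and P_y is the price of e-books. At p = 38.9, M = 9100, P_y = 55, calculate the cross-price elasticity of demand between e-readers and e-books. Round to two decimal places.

First evaluate Q_d: 35.7 − 3.4(38.9) + 0.046(9100) − 3.12(55) = 35.7 − 132.26 + 418.6 − 171.6 = 150.44.
∂Q_d/∂P_y = −3.12, so E_xy = -3.12·(55/150.44) ≈ -1.14.
E_xy < 0: the goods are complements.

-1.14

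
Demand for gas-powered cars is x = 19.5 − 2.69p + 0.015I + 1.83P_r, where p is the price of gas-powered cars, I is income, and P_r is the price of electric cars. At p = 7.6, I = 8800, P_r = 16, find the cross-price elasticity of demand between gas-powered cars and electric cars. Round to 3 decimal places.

x = 19.5 − 2.69(7.6) + 0.015(8800) + 1.83(16) = 19.5 − 20.444 + 132 + 29.28 = 160.336.
∂x/∂P_r = +1.83, so E_xy = 1.83·(16/160.336) ≈ 0.183.
E_xy > 0: the goods are substitutes.

0.183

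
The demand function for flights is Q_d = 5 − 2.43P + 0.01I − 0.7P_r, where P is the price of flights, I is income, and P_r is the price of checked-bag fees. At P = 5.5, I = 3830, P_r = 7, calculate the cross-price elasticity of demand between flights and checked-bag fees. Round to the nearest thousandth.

Evaluating quantity at (P, I, P_r) gives Q_d = 5 − 2.43(5.5) + 0.01(3830) − 0.7(7) = 5 − 13.365 + 38.3 − 4.9 = 25.035.
∂Q_d/∂P_r = −0.7, so E_xy = -0.7·(7/25.035) ≈ -0.196.
E_xy < 0: the goods are complements.

-0.196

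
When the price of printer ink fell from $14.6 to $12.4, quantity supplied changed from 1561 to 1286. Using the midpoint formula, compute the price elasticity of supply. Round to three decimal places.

1.185

%ΔQ = (1286 − 1561)/[(1561 + 1286)/2] = -275/1423.5 ≈ -0.1932.
%Δp = (12.4 − 14.6)/[(14.6 + 12.4)/2] = -2.2/13.5 ≈ -0.1630.
Arc elasticity E = %ΔQ/%Δp ≈ -0.1932/-0.1630 ≈ 1.185.
|E| > 1: supply is elastic over this range.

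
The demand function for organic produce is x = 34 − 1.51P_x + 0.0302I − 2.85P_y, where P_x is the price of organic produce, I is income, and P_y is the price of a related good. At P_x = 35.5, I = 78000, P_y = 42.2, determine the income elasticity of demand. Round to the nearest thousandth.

1.063

At the given point, x = 34 − 1.51(35.5) + 0.0302(78000) − 2.85(42.2) = 34 − 53.605 + 2355.6 − 120.27 = 2215.725.
∂x/∂I = +0.0302, so E_I = 0.0302·(78000/2215.725) ≈ 1.063.
E_I > 1: normal good (luxury).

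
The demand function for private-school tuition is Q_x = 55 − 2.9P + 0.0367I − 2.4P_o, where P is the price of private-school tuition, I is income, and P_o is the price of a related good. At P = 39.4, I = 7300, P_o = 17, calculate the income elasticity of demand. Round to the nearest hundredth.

At the given point, Q_x = 55 − 2.9(39.4) + 0.0367(7300) − 2.4(17) = 55 − 114.26 + 267.91 − 40.8 = 167.85.
∂Q_x/∂I = +0.0367, so E_I = 0.0367·(7300/167.85) ≈ 1.60.
E_I > 1: normal good (luxury).

1.60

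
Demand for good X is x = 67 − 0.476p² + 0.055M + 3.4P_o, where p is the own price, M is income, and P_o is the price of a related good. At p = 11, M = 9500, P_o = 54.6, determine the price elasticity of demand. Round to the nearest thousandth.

x = 67 − 0.476(11)² + 0.055(9500) + 3.4(54.6) = 67 − 57.596 + 522.5 + 185.64 = 717.544.
∂x/∂p = −2·0.476·p = -10.472, so E_p = -10.472·(11/717.544) ≈ -0.161.
|E_p| < 1: demand is inelastic.

-0.161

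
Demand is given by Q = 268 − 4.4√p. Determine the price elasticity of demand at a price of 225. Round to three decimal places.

-0.163

At p = 225, Q = 202.
dQ/dp = −4.4/(2√p) = −4.4/(2·15).
Point elasticity E = (dQ/dp)·(p/Q) = -0.1467 × 225/202 ≈ -0.163.
|E| < 1, so demand is inelastic at this price.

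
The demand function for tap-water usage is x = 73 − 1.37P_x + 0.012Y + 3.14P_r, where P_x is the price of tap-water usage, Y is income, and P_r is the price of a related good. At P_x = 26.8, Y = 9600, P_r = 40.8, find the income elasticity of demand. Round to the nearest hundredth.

Substituting, x = 73 − 1.37(26.8) + 0.012(9600) + 3.14(40.8) = 73 − 36.716 + 115.2 + 128.112 = 279.596.
∂x/∂Y = +0.012, so E_I = 0.012·(9600/279.596) ≈ 0.41.
E_I ∈ (0,1): normal good (necessity).

0.41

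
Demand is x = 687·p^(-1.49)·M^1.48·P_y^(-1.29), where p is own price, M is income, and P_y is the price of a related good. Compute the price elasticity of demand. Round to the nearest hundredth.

-1.49

For a Cobb–Douglas (constant-elasticity) form x = A·p^α·…, the elasticity with respect to p equals the exponent α at every point.
Here the exponent on p is -1.49, so the price elasticity of demand is -1.49.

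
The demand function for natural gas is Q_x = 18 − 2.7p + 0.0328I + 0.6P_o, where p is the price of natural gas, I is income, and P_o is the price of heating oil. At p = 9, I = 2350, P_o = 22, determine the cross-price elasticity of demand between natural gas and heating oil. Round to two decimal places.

0.16

Substituting, Q_x = 18 − 2.7(9) + 0.0328(2350) + 0.6(22) = 18 − 24.3 + 77.08 + 13.2 = 83.98.
∂Q_x/∂P_o = +0.6, so E_xy = 0.6·(22/83.98) ≈ 0.16.
E_xy > 0: the goods are substitutes.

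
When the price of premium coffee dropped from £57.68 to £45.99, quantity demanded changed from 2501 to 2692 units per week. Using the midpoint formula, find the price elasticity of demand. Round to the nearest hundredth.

-0.33

%Δq = (2692 − 2501)/[(2501 + 2692)/2] = 191/2596.5 ≈ 0.0736.
%Δp = (45.99 − 57.68)/[(57.68 + 45.99)/2] = -11.69/51.835 ≈ -0.2255.
Arc elasticity E = %Δq/%Δp ≈ 0.0736/-0.2255 ≈ -0.33.
|E| < 1: demand is inelastic over this range.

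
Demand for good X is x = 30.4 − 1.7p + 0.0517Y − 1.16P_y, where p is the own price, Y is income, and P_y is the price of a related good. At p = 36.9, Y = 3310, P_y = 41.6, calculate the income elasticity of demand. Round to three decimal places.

x = 30.4 − 1.7(36.9) + 0.0517(3310) − 1.16(41.6) = 30.4 − 62.73 + 171.127 − 48.256 = 90.541.
∂x/∂Y = +0.0517, so E_I = 0.0517·(3310/90.541) ≈ 1.890.
E_I > 1: normal good (luxury).

1.890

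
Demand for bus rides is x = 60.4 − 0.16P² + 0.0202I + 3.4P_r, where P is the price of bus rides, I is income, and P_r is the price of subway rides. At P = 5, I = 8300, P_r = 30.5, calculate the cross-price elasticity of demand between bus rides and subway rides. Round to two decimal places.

0.32

At the given point, x = 60.4 − 0.16(5)² + 0.0202(8300) + 3.4(30.5) = 60.4 − 4 + 167.66 + 103.7 = 327.76.
∂x/∂P_r = +3.4, so E_xy = 3.4·(30.5/327.76) ≈ 0.32.
E_xy > 0: the goods are substitutes.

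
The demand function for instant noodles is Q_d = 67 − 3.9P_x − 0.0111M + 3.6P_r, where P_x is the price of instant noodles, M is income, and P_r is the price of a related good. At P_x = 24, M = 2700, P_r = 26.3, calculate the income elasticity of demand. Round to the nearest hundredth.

-0.79

Q_d = 67 − 3.9(24) − 0.0111(2700) + 3.6(26.3) = 67 − 93.6 − 29.97 + 94.68 = 38.11.
∂Q_d/∂M = −0.0111, so E_I = -0.0111·(2700/38.11) ≈ -0.79.
E_I < 0: inferior good.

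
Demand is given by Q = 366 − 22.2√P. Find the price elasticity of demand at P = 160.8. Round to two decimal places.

-1.67

At P = 160.8, Q = 84.4886.
dQ/dP = −22.2/(2√P) = −22.2/(2·12.6807).
Point elasticity E = (dQ/dP)·(P/Q) = -0.8753 × 160.8/84.4886 ≈ -1.67.
|E| > 1, so demand is elastic at this price.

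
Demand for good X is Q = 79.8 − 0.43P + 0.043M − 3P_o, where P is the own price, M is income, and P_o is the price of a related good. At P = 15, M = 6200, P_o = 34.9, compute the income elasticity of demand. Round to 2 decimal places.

1.13

Q = 79.8 − 0.43(15) + 0.043(6200) − 3(34.9) = 79.8 − 6.45 + 266.6 − 104.7 = 235.25.
∂Q/∂M = +0.043, so E_I = 0.043·(6200/235.25) ≈ 1.13.
E_I > 1: normal good (luxury).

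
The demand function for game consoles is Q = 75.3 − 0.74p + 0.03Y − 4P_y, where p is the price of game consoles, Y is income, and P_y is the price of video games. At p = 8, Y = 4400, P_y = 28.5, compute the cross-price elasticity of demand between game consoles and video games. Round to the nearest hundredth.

Q = 75.3 − 0.74(8) + 0.03(4400) − 4(28.5) = 75.3 − 5.92 + 132 − 114 = 87.38.
∂Q/∂P_y = −4, so E_xy = -4·(28.5/87.38) ≈ -1.30.
E_xy < 0: the goods are complements.

-1.30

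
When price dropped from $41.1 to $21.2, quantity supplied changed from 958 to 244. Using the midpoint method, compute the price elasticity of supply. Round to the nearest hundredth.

%Δq = (244 − 958)/[(958 + 244)/2] = -714/601 ≈ -1.1880.
%Δp = (21.2 − 41.1)/[(41.1 + 21.2)/2] = -19.9/31.15 ≈ -0.6388.
Arc elasticity E = %Δq/%Δp ≈ -1.1880/-0.6388 ≈ 1.86.
|E| > 1: supply is elastic over this range.

1.86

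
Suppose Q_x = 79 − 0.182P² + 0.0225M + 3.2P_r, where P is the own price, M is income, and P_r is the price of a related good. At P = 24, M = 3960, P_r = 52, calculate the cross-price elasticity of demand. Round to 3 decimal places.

At the given point, Q_x = 79 − 0.182(24)² + 0.0225(3960) + 3.2(52) = 79 − 104.832 + 89.1 + 166.4 = 229.668.
∂Q_x/∂P_r = +3.2, so E_xy = 3.2·(52/229.668) ≈ 0.725.
E_xy > 0: the goods are substitutes.

0.725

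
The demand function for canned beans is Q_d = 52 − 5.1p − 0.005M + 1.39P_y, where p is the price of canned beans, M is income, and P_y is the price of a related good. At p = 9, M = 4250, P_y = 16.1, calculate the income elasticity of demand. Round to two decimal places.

First evaluate Q_d: 52 − 5.1(9) − 0.005(4250) + 1.39(16.1) = 52 − 45.9 − 21.25 + 22.379 = 7.229.
∂Q_d/∂M = −0.005, so E_I = -0.005·(4250/7.229) ≈ -2.94.
E_I < 0: inferior good.

-2.94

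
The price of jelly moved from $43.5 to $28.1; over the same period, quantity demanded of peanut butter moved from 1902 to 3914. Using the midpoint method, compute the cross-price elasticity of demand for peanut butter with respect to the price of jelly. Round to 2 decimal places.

%ΔQ_x = (3914 − 1902)/[(1902+3914)/2] = 2012/2908 ≈ 0.6919.
%ΔP_y = (28.1 − 43.5)/[(43.5+28.1)/2] ≈ -0.4302.
E_xy = 0.6919/-0.4302 ≈ -1.61.
E_xy < 0, so peanut butter and jelly are complements.

-1.61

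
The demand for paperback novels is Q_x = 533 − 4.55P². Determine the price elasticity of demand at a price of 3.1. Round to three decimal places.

-0.179

At P = 3.1, Q_x = 489.2745.
dQ_x/dP = −2·4.55·P = −28.21.
Point elasticity E = (dQ_x/dP)·(P/Q_x) = -28.21 × 3.1/489.2745 ≈ -0.179.
|E| < 1, so demand is inelastic at this price.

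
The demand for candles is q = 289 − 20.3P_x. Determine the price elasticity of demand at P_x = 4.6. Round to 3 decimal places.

-0.477

At P_x = 4.6, q = 195.62.
dq/dP_x = −20.3.
Point elasticity E = (dq/dP_x)·(P_x/q) = -20.3 × 4.6/195.62 ≈ -0.477.
|E| < 1, so demand is inelastic at this price.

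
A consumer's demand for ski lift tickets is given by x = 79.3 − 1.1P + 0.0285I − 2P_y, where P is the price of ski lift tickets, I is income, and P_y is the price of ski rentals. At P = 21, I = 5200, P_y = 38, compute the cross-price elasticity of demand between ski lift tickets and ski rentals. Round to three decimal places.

First evaluate x: 79.3 − 1.1(21) + 0.0285(5200) − 2(38) = 79.3 − 23.1 + 148.2 − 76 = 128.4.
∂x/∂P_y = −2, so E_xy = -2·(38/128.4) ≈ -0.592.
E_xy < 0: the goods are complements.

-0.592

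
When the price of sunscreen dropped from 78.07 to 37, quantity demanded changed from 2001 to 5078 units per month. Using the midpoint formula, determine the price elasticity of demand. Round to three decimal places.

-1.218

%Δq = (5078 − 2001)/[(2001 + 5078)/2] = 3077/3539.5 ≈ 0.8693.
%ΔP = (37 − 78.07)/[(78.07 + 37)/2] = -41.07/57.535 ≈ -0.7138.
Arc elasticity E = %Δq/%ΔP ≈ 0.8693/-0.7138 ≈ -1.218.
|E| > 1: demand is elastic over this range.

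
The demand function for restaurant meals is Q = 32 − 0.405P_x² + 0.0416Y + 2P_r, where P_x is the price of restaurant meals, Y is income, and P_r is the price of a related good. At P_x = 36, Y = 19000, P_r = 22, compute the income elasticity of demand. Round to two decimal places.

2.31

First evaluate Q: 32 − 0.405(36)² + 0.0416(19000) + 2(22) = 32 − 524.88 + 790.4 + 44 = 341.52.
∂Q/∂Y = +0.0416, so E_I = 0.0416·(19000/341.52) ≈ 2.31.
E_I > 1: normal good (luxury).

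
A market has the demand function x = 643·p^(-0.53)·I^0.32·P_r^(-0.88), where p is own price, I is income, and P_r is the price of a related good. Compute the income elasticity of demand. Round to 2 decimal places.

0.32

For a Cobb–Douglas (constant-elasticity) form x = A·I^α·…, the elasticity with respect to I equals the exponent α at every point.
Here the exponent on I is 0.32, so the income elasticity of demand is 0.32.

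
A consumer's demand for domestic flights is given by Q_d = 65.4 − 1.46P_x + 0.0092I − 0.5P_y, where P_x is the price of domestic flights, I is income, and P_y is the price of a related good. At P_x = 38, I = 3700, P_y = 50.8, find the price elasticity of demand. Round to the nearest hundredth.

First evaluate Q_d: 65.4 − 1.46(38) + 0.0092(3700) − 0.5(50.8) = 65.4 − 55.48 + 34.04 − 25.4 = 18.56.
∂Q_d/∂P_x = −1.46, so E_p = (−1.46)·(38/18.56) ≈ -2.99.
|E_p| > 1: demand is elastic.

-2.99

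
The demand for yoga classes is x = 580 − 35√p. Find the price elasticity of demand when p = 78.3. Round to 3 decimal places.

-0.573

At p = 78.3, x = 270.2945.
dx/dp = −35/(2√p) = −35/(2·8.8487).
Point elasticity E = (dx/dp)·(p/x) = -1.9777 × 78.3/270.2945 ≈ -0.573.
|E| < 1, so demand is inelastic at this price.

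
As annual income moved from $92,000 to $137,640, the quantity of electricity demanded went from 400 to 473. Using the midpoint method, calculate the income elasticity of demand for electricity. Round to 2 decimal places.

0.42

%ΔQ = (473 − 400)/[(400+473)/2] = 73/436.5 ≈ 0.1672.
%ΔI = (137,640 − 92,000)/[(92,000+137,640)/2] = 45640/114820 ≈ 0.3975.
E_I = %ΔQ/%ΔI ≈ 0.42.
E_I ∈ (0,1): normal good (necessity).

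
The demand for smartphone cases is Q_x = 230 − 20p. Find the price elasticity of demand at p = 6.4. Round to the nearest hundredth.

At p = 6.4, Q_x = 102.
dQ_x/dp = −20.
Point elasticity E = (dQ_x/dp)·(p/Q_x) = -20 × 6.4/102 ≈ -1.25.
|E| > 1, so demand is elastic at this price.

-1.25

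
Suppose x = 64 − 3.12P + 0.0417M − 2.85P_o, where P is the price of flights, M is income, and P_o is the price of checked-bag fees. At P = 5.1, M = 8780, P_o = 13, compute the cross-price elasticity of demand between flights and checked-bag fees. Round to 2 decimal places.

At the given point, x = 64 − 3.12(5.1) + 0.0417(8780) − 2.85(13) = 64 − 15.912 + 366.126 − 37.05 = 377.164.
∂x/∂P_o = −2.85, so E_xy = -2.85·(13/377.164) ≈ -0.10.
E_xy < 0: the goods are complements.

-0.10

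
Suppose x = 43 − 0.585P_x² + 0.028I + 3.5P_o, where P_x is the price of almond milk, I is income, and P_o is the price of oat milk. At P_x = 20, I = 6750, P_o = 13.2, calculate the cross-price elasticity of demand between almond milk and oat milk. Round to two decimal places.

1.05

Evaluating quantity at (P_x, I, P_o) gives x = 43 − 0.585(20)² + 0.028(6750) + 3.5(13.2) = 43 − 234 + 189 + 46.2 = 44.2.
∂x/∂P_o = +3.5, so E_xy = 3.5·(13.2/44.2) ≈ 1.05.
E_xy > 0: the goods are substitutes.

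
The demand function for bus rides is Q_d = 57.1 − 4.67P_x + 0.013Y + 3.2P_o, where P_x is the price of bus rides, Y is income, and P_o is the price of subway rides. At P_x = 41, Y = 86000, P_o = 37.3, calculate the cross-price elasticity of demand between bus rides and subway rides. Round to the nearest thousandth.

At the given point, Q_d = 57.1 − 4.67(41) + 0.013(86000) + 3.2(37.3) = 57.1 − 191.47 + 1118 + 119.36 = 1102.99.
∂Q_d/∂P_o = +3.2, so E_xy = 3.2·(37.3/1102.99) ≈ 0.108.
E_xy > 0: the goods are substitutes.

0.108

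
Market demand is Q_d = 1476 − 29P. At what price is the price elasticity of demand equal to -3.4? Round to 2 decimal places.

Set −bP/(a − bP) = −3.4 ⇒ bP = 3.4(a − bP) ⇒ bP(1+3.4) = 3.4·a.
P = 3.4·1476/(29·4.4) ≈ 39.33.

39.33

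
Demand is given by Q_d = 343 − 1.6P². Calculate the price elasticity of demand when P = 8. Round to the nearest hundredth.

-0.85

At P = 8, Q_d = 240.6.
dQ_d/dP = −2·1.6·P = −25.6.
Point elasticity E = (dQ_d/dP)·(P/Q_d) = -25.6 × 8/240.6 ≈ -0.85.
|E| < 1, so demand is inelastic at this price.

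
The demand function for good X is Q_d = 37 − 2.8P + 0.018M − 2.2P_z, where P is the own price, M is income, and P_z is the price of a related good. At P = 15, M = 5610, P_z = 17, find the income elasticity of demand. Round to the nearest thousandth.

First evaluate Q_d: 37 − 2.8(15) + 0.018(5610) − 2.2(17) = 37 − 42 + 100.98 − 37.4 = 58.58.
∂Q_d/∂M = +0.018, so E_I = 0.018·(5610/58.58) ≈ 1.724.
E_I > 1: normal good (luxury).

1.724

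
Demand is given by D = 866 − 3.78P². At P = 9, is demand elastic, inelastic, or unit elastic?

elastic

At P = 9, D = 559.82.
dD/dP = −2·3.78·P = −68.04.
Point elasticity E = (dD/dP)·(P/D) = -68.04 × 9/559.82 ≈ -1.094.
|E| ≈ 1.094 > 1, so demand is elastic.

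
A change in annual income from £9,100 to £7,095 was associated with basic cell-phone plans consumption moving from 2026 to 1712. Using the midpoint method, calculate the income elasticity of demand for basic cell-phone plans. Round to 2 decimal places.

%ΔQ = (1712 − 2026)/[(2026+1712)/2] = -314/1869 ≈ -0.1680.
%ΔM = (7,095 − 9,100)/[(9,100+7,095)/2] = -2005/8097.5 ≈ -0.2476.
E_I = %ΔQ/%ΔM ≈ 0.68.
E_I ∈ (0,1): normal good (necessity).

0.68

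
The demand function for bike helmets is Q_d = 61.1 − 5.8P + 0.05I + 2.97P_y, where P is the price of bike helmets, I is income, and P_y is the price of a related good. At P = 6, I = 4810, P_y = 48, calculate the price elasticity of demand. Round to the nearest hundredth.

First evaluate Q_d: 61.1 − 5.8(6) + 0.05(4810) + 2.97(48) = 61.1 − 34.8 + 240.5 + 142.56 = 409.36.
∂Q_d/∂P = −5.8, so E_p = (−5.8)·(6/409.36) ≈ -0.09.
|E_p| < 1: demand is inelastic.

-0.09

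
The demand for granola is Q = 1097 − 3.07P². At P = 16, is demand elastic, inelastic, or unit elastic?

elastic

At P = 16, Q = 311.08.
dQ/dP = −2·3.07·P = −98.24.
Point elasticity E = (dQ/dP)·(P/Q) = -98.24 × 16/311.08 ≈ -5.053.
|E| ≈ 5.053 > 1, so demand is elastic.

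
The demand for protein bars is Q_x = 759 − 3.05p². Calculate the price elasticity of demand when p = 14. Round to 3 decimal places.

-7.417

At p = 14, Q_x = 161.2.
dQ_x/dp = −2·3.05·p = −85.4.
Point elasticity E = (dQ_x/dp)·(p/Q_x) = -85.4 × 14/161.2 ≈ -7.417.
|E| > 1, so demand is elastic at this price.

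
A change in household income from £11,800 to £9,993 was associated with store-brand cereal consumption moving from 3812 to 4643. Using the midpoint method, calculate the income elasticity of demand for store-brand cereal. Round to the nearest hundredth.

-1.19

%ΔQ = (4643 − 3812)/[(3812+4643)/2] = 831/4227.5 ≈ 0.1966.
%ΔY = (9,993 − 11,800)/[(11,800+9,993)/2] = -1807/10896.5 ≈ -0.1658.
E_I = %ΔQ/%ΔY ≈ -1.19.
E_I < 0: inferior good.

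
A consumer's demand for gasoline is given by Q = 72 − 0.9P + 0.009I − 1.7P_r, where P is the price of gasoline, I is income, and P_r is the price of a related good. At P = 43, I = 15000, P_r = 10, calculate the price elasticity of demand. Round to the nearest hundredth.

-0.26

First evaluate Q: 72 − 0.9(43) + 0.009(15000) − 1.7(10) = 72 − 38.7 + 135 − 17 = 151.3.
∂Q/∂P = −0.9, so E_p = (−0.9)·(43/151.3) ≈ -0.26.
|E_p| < 1: demand is inelastic.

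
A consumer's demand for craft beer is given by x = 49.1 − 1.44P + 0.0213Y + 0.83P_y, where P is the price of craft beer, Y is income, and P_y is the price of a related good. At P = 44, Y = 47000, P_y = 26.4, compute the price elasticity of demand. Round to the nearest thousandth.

First evaluate x: 49.1 − 1.44(44) + 0.0213(47000) + 0.83(26.4) = 49.1 − 63.36 + 1001.1 + 21.912 = 1008.752.
∂x/∂P = −1.44, so E_p = (−1.44)·(44/1008.752) ≈ -0.063.
|E_p| < 1: demand is inelastic.

-0.063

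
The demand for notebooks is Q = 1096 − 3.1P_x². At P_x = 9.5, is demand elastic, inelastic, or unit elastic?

At P_x = 9.5, Q = 816.225.
dQ/dP_x = −2·3.1·P_x = −58.9.
Point elasticity E = (dQ/dP_x)·(P_x/Q) = -58.9 × 9.5/816.225 ≈ -0.686.
|E| ≈ 0.686 < 1, so demand is inelastic.

inelastic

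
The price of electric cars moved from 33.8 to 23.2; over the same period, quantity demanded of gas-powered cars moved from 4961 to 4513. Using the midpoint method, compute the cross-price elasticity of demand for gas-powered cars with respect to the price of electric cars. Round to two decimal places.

%ΔQ_x = (4513 − 4961)/[(4961+4513)/2] = -448/4737 ≈ -0.0946.
%ΔP_y = (23.2 − 33.8)/[(33.8+23.2)/2] ≈ -0.3719.
E_xy = -0.0946/-0.3719 ≈ 0.25.
E_xy > 0, so gas-powered cars and electric cars are substitutes.

0.25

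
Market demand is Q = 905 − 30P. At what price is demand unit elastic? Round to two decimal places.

For linear demand Q = a − bP, E = −bP/(a − bP). |E| = 1 ⇒ bP = a − bP ⇒ P = a/(2b).
P = 905/(2·30) ≈ 15.08.

15.08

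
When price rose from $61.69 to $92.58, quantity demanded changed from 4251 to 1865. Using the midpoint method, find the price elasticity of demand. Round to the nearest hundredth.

%Δq = (1865 − 4251)/[(4251 + 1865)/2] = -2386/3058 ≈ -0.7802.
%ΔP = (92.58 − 61.69)/[(61.69 + 92.58)/2] = 30.89/77.135 ≈ 0.4005.
Arc elasticity E = %Δq/%ΔP ≈ -0.7802/0.4005 ≈ -1.95.
|E| > 1: demand is elastic over this range.

-1.95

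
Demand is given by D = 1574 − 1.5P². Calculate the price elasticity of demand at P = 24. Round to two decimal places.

-2.43

At P = 24, D = 710.
dD/dP = −2·1.5·P = −72.
Point elasticity E = (dD/dP)·(P/D) = -72 × 24/710 ≈ -2.43.
|E| > 1, so demand is elastic at this price.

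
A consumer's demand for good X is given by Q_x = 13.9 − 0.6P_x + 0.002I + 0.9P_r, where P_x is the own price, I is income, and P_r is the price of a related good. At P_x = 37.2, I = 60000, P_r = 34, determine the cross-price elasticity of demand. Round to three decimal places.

First evaluate Q_x: 13.9 − 0.6(37.2) + 0.002(60000) + 0.9(34) = 13.9 − 22.32 + 120 + 30.6 = 142.18.
∂Q_x/∂P_r = +0.9, so E_xy = 0.9·(34/142.18) ≈ 0.215.
E_xy > 0: the goods are substitutes.

0.215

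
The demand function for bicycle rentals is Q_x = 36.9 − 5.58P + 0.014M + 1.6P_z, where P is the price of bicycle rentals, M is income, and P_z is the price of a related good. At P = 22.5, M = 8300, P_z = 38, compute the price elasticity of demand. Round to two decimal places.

-1.42

Substituting, Q_x = 36.9 − 5.58(22.5) + 0.014(8300) + 1.6(38) = 36.9 − 125.55 + 116.2 + 60.8 = 88.35.
∂Q_x/∂P = −5.58, so E_p = (−5.58)·(22.5/88.35) ≈ -1.42.
|E_p| > 1: demand is elastic.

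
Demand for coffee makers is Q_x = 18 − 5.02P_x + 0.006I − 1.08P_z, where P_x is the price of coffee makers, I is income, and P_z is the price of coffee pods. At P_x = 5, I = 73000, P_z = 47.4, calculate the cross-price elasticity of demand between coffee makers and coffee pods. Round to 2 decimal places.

-0.13

First evaluate Q_x: 18 − 5.02(5) + 0.006(73000) − 1.08(47.4) = 18 − 25.1 + 438 − 51.192 = 379.708.
∂Q_x/∂P_z = −1.08, so E_xy = -1.08·(47.4/379.708) ≈ -0.13.
E_xy < 0: the goods are complements.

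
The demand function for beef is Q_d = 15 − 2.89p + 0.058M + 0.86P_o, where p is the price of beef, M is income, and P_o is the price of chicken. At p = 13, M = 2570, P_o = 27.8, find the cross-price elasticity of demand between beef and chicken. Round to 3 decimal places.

First evaluate Q_d: 15 − 2.89(13) + 0.058(2570) + 0.86(27.8) = 15 − 37.57 + 149.06 + 23.908 = 150.398.
∂Q_d/∂P_o = +0.86, so E_xy = 0.86·(27.8/150.398) ≈ 0.159.
E_xy > 0: the goods are substitutes.

0.159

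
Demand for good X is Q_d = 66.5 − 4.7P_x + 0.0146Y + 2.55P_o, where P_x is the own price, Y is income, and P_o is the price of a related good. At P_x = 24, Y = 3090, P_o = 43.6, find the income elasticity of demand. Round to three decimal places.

Evaluating quantity at (P_x, Y, P_o) gives Q_d = 66.5 − 4.7(24) + 0.0146(3090) + 2.55(43.6) = 66.5 − 112.8 + 45.114 + 111.18 = 109.994.
∂Q_d/∂Y = +0.0146, so E_I = 0.0146·(3090/109.994) ≈ 0.410.
E_I ∈ (0,1): normal good (necessity).

0.410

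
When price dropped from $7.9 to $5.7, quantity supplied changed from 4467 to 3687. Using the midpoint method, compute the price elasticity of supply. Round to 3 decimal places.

0.591

%ΔQ = (3687 − 4467)/[(4467 + 3687)/2] = -780/4077 ≈ -0.1913.
%ΔP = (5.7 − 7.9)/[(7.9 + 5.7)/2] = -2.2/6.8 ≈ -0.3235.
Arc elasticity E = %ΔQ/%ΔP ≈ -0.1913/-0.3235 ≈ 0.591.
|E| < 1: supply is inelastic over this range.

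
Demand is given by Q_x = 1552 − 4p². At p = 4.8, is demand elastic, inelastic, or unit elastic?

At p = 4.8, Q_x = 1459.84.
dQ_x/dp = −2·4·p = −38.4.
Point elasticity E = (dQ_x/dp)·(p/Q_x) = -38.4 × 4.8/1459.84 ≈ -0.126.
|E| ≈ 0.126 < 1, so demand is inelastic.

inelastic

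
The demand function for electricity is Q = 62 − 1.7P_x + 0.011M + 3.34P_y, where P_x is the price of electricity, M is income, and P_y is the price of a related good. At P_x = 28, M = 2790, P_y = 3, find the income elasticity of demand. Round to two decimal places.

Evaluating quantity at (P_x, M, P_y) gives Q = 62 − 1.7(28) + 0.011(2790) + 3.34(3) = 62 − 47.6 + 30.69 + 10.02 = 55.11.
∂Q/∂M = +0.011, so E_I = 0.011·(2790/55.11) ≈ 0.56.
E_I ∈ (0,1): normal good (necessity).

0.56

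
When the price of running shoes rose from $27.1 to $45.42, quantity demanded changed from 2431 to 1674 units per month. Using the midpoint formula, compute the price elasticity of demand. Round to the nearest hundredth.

%Δq = (1674 − 2431)/[(2431 + 1674)/2] = -757/2052.5 ≈ -0.3688.
%Δp = (45.42 − 27.1)/[(27.1 + 45.42)/2] = 18.32/36.26 ≈ 0.5052.
Arc elasticity E = %Δq/%Δp ≈ -0.3688/0.5052 ≈ -0.73.
|E| < 1: demand is inelastic over this range.

-0.73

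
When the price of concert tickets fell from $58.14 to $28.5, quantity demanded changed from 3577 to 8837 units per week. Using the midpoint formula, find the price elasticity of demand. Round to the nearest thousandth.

%Δq = (8837 − 3577)/[(3577 + 8837)/2] = 5260/6207 ≈ 0.8474.
%ΔP = (28.5 − 58.14)/[(58.14 + 28.5)/2] = -29.64/43.32 ≈ -0.6842.
Arc elasticity E = %Δq/%ΔP ≈ 0.8474/-0.6842 ≈ -1.239.
|E| > 1: demand is elastic over this range.

-1.239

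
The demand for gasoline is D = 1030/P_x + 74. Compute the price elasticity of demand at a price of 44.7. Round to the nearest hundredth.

At P_x = 44.7, D = 97.0425.
dD/dP_x = −1030/P_x² = −0.5155.
Point elasticity E = (dD/dP_x)·(P_x/D) = -0.5155 × 44.7/97.0425 ≈ -0.24.
|E| < 1, so demand is inelastic at this price.

-0.24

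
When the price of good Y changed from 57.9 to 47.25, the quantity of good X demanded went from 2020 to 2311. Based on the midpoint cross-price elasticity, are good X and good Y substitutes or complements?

complements

%ΔQ_x = (2311 − 2020)/[(2020+2311)/2] = 291/2165.5 ≈ 0.1344.
%ΔP_y = (47.25 − 57.9)/[(57.9+47.25)/2] ≈ -0.2026.
E_xy = 0.1344/-0.2026 ≈ -0.663.
E_xy < 0, so the goods are complements.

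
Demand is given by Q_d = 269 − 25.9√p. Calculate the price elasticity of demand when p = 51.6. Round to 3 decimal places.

-1.121

At p = 51.6, Q_d = 82.9522.
dQ_d/dp = −25.9/(2√p) = −25.9/(2·7.1833).
Point elasticity E = (dQ_d/dp)·(p/Q_d) = -1.8028 × 51.6/82.9522 ≈ -1.121.
|E| > 1, so demand is elastic at this price.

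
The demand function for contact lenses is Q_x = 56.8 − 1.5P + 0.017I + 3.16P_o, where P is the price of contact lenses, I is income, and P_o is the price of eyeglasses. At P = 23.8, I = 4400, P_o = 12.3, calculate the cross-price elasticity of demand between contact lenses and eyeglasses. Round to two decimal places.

0.29

First evaluate Q_x: 56.8 − 1.5(23.8) + 0.017(4400) + 3.16(12.3) = 56.8 − 35.7 + 74.8 + 38.868 = 134.768.
∂Q_x/∂P_o = +3.16, so E_xy = 3.16·(12.3/134.768) ≈ 0.29.
E_xy > 0: the goods are substitutes.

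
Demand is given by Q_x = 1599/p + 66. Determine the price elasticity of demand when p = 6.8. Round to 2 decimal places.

At p = 6.8, Q_x = 301.1471.
dQ_x/dp = −1599/p² = −34.5804.
Point elasticity E = (dQ_x/dp)·(p/Q_x) = -34.5804 × 6.8/301.1471 ≈ -0.78.
|E| < 1, so demand is inelastic at this price.

-0.78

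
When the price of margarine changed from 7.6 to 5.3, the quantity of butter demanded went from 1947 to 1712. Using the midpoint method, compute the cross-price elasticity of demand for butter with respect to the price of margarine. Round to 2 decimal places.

0.36

%ΔQ_x = (1712 − 1947)/[(1947+1712)/2] = -235/1829.5 ≈ -0.1285.
%ΔP_y = (5.3 − 7.6)/[(7.6+5.3)/2] ≈ -0.3566.
E_xy = -0.1285/-0.3566 ≈ 0.36.
E_xy > 0, so butter and margarine are substitutes.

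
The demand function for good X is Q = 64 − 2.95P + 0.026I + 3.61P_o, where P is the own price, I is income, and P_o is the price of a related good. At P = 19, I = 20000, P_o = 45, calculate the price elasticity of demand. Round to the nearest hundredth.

-0.08

At the given point, Q = 64 − 2.95(19) + 0.026(20000) + 3.61(45) = 64 − 56.05 + 520 + 162.45 = 690.4.
∂Q/∂P = −2.95, so E_p = (−2.95)·(19/690.4) ≈ -0.08.
|E_p| < 1: demand is inelastic.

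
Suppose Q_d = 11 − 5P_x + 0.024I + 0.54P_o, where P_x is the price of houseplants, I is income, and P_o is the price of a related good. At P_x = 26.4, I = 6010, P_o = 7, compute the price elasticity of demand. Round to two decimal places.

Substituting, Q_d = 11 − 5(26.4) + 0.024(6010) + 0.54(7) = 11 − 132 + 144.24 + 3.78 = 27.02.
∂Q_d/∂P_x = −5, so E_p = (−5)·(26.4/27.02) ≈ -4.89.
|E_p| > 1: demand is elastic.

-4.89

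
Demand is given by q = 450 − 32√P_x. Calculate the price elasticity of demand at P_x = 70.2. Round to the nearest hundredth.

At P_x = 70.2, q = 181.8866.
dq/dP_x = −32/(2√P_x) = −32/(2·8.3785).
Point elasticity E = (dq/dP_x)·(P_x/q) = -1.9096 × 70.2/181.8866 ≈ -0.74.
|E| < 1, so demand is inelastic at this price.

-0.74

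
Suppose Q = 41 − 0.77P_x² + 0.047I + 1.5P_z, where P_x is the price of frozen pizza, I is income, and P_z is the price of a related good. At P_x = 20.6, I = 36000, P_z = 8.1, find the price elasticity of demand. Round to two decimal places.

-0.46

First evaluate Q: 41 − 0.77(20.6)² + 0.047(36000) + 1.5(8.1) = 41 − 326.7572 + 1692 + 12.15 = 1418.3928.
∂Q/∂P_x = −2·0.77·P_x = -31.724, so E_p = -31.724·(20.6/1418.3928) ≈ -0.46.
|E_p| < 1: demand is inelastic.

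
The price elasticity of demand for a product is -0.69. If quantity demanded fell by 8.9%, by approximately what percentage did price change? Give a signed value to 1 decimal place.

12.9

%ΔQ ≈ E × %ΔP ⇒ %ΔP = %ΔQ / E = (-8.9%)/(-0.69) ≈ 12.9%.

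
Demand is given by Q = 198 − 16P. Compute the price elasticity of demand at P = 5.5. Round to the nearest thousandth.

-0.800

At P = 5.5, Q = 110.
dQ/dP = −16.
Point elasticity E = (dQ/dP)·(P/Q) = -16 × 5.5/110 ≈ -0.800.
|E| < 1, so demand is inelastic at this price.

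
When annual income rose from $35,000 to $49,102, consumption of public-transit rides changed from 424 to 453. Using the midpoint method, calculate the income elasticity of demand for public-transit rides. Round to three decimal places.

0.197

%ΔQ = (453 − 424)/[(424+453)/2] = 29/438.5 ≈ 0.0661.
%ΔY = (49,102 − 35,000)/[(35,000+49,102)/2] = 14102/42051 ≈ 0.3354.
E_I = %ΔQ/%ΔY ≈ 0.197.
E_I ∈ (0,1): normal good (necessity).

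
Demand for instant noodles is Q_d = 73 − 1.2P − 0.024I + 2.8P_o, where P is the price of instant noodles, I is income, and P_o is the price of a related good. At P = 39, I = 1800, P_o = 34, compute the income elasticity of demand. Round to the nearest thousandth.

Evaluating quantity at (P, I, P_o) gives Q_d = 73 − 1.2(39) − 0.024(1800) + 2.8(34) = 73 − 46.8 − 43.2 + 95.2 = 78.2.
∂Q_d/∂I = −0.024, so E_I = -0.024·(1800/78.2) ≈ -0.552.
E_I < 0: inferior good.

-0.552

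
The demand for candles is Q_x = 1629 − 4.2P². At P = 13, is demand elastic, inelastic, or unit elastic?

elastic

At P = 13, Q_x = 919.2.
dQ_x/dP = −2·4.2·P = −109.2.
Point elasticity E = (dQ_x/dP)·(P/Q_x) = -109.2 × 13/919.2 ≈ -1.544.
|E| ≈ 1.544 > 1, so demand is elastic.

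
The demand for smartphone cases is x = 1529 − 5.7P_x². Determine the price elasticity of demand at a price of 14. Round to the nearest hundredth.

At P_x = 14, x = 411.8.
dx/dP_x = −2·5.7·P_x = −159.6.
Point elasticity E = (dx/dP_x)·(P_x/x) = -159.6 × 14/411.8 ≈ -5.43.
|E| > 1, so demand is elastic at this price.

-5.43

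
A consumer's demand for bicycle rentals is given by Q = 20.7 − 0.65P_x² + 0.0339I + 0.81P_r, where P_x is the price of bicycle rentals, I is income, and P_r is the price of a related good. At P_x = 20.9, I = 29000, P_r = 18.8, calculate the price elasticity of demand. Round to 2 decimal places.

-0.77

At the given point, Q = 20.7 − 0.65(20.9)² + 0.0339(29000) + 0.81(18.8) = 20.7 − 283.9265 + 983.1 + 15.228 = 735.1015.
∂Q/∂P_x = −2·0.65·P_x = -27.17, so E_p = -27.17·(20.9/735.1015) ≈ -0.77.
|E_p| < 1: demand is inelastic.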